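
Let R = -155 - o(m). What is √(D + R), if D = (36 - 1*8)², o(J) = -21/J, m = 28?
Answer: √2519/2 ≈ 25.095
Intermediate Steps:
R = -617/4 (R = -155 - (-21)/28 = -155 - 1*(-¾) = -155 + ¾ = -617/4 ≈ -154.25)
D = 784 (D = (36 - 8)² = 28² = 784)
√(D + R) = √(784 - 617/4) = √(2519/4) = √2519/2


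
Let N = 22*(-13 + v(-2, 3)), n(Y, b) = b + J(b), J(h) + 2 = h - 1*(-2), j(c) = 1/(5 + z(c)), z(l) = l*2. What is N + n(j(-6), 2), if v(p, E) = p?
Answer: -326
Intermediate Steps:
z(l) = 2*l
j(c) = 1/(5 + 2*c)
J(h) = h (J(h) = -2 + (h - 1*(-2)) = -2 + (h + 2) = -2 + (2 + h) = h)
n(Y, b) = 2*b (n(Y, b) = b + b = 2*b)
N = -330 (N = 22*(-13 - 2) = 22*(-15) = -330)
N + n(j(-6), 2) = -330 + 2*2 = -330 + 4 = -326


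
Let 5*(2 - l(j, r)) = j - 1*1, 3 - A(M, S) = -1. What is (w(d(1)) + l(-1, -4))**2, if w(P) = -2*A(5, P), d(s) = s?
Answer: 784/25 ≈ 31.360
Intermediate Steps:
A(M, S) = 4 (A(M, S) = 3 - 1*(-1) = 3 + 1 = 4)
l(j, r) = 11/5 - j/5 (l(j, r) = 2 - (j - 1*1)/5 = 2 - (j - 1)/5 = 2 - (-1 + j)/5 = 2 + (1/5 - j/5) = 11/5 - j/5)
w(P) = -8 (w(P) = -2*4 = -8)
(w(d(1)) + l(-1, -4))**2 = (-8 + (11/5 - 1/5*(-1)))**2 = (-8 + (11/5 + 1/5))**2 = (-8 + 12/5)**2 = (-28/5)**2 = 784/25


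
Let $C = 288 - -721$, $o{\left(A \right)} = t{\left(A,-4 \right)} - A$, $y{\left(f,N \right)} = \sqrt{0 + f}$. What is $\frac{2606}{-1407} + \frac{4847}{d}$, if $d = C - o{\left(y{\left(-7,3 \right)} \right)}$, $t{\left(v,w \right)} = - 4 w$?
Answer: $\frac{4202328961}{1387380792} - \frac{4847 i \sqrt{7}}{986056} \approx 3.029 - 0.013005 i$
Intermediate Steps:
$y{\left(f,N \right)} = \sqrt{f}$
$o{\left(A \right)} = 16 - A$ ($o{\left(A \right)} = \left(-4\right) \left(-4\right) - A = 16 - A$)
$C = 1009$ ($C = 288 + 721 = 1009$)
$d = 993 + i \sqrt{7}$ ($d = 1009 - \left(16 - \sqrt{-7}\right) = 1009 - \left(16 - i \sqrt{7}\right) = 993 + i \sqrt{7} \approx 993.0 + 2.6458 i$)
$\frac{2606}{-1407} + \frac{4847}{d} = \frac{2606}{-1407} + \frac{4847}{993 + i \sqrt{7}} = 2606 \left(- \frac{1}{1407}\right) + \frac{4847}{993 + i \sqrt{7}} = - \frac{2606}{1407} + \frac{4847}{993 + i \sqrt{7}}$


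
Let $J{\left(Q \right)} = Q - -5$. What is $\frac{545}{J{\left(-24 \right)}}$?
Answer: $- \frac{545}{19} \approx -28.684$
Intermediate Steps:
$J{\left(Q \right)} = 5 + Q$ ($J{\left(Q \right)} = Q + 5 = 5 + Q$)
$\frac{545}{J{\left(-24 \right)}} = \frac{545}{5 - 24} = \frac{545}{-19} = 545 \left(- \frac{1}{19}\right) = - \frac{545}{19}$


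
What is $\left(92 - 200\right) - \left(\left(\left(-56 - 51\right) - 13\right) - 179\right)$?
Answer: $191$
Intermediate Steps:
$\left(92 - 200\right) - \left(\left(\left(-56 - 51\right) - 13\right) - 179\right) = -108 - \left(\left(-107 - 13\right) - 179\right) = -108 - \left(-120 - 179\right) = -108 - -299 = -108 + 299 = 191$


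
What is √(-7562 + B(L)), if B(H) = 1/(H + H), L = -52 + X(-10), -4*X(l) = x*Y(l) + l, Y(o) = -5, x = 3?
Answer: 2*I*√63311046/183 ≈ 86.96*I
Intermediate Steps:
X(l) = 15/4 - l/4 (X(l) = -(3*(-5) + l)/4 = -(-15 + l)/4 = 15/4 - l/4)
L = -183/4 (L = -52 + (15/4 - ¼*(-10)) = -52 + (15/4 + 5/2) = -52 + 25/4 = -183/4 ≈ -45.750)
B(H) = 1/(2*H)
√(-7562 + B(L)) = √(-7562 + 1/(2*(-183/4))) = √(-7562 + (½)*(-4/183)) = √(-7562 - 2/183) = √(-1383848/183) = 2*I*√63311046/183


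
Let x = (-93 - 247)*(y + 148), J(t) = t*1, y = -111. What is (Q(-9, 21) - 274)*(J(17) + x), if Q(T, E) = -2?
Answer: 3467388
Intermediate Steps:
J(t) = t
x = -12580 (x = (-93 - 247)*(-111 + 148) = -340*37 = -12580)
(Q(-9, 21) - 274)*(J(17) + x) = (-2 - 274)*(17 - 12580) = -276*(-12563) = 3467388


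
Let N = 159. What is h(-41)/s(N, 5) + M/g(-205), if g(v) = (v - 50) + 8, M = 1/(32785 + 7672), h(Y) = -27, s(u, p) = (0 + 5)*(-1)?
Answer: 269807728/49964395 ≈ 5.4000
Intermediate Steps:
s(u, p) = -5 (s(u, p) = 5*(-1) = -5)
M = 1/40457 ≈ 2.4718e-5
g(v) = -42 + v (g(v) = (-50 + v) + 8 = -42 + v)
h(-41)/s(N, 5) + M/g(-205) = -27/(-5) + 1/(40457*(-42 - 205)) = -27*(-⅕) + (1/40457)/(-247) = 27/5 + (1/40457)*(-1/247) = 27/5 - 1/9992879 = 269807728/49964395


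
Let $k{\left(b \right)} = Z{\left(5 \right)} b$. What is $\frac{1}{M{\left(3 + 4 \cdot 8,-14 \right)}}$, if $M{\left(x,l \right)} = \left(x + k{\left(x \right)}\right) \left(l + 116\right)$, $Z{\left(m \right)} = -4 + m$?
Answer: $\frac{1}{7140} \approx 0.00014006$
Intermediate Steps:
$k{\left(b \right)} = b$ ($k{\left(b \right)} = \left(-4 + 5\right) b = 1 b = b$)
$M{\left(x,l \right)} = 2 x \left(116 + l\right)$ ($M{\left(x,l \right)} = \left(x + x\right) \left(l + 116\right) = 2 x \left(116 + l\right)$)
$\frac{1}{M{\left(3 + 4 \cdot 8,-14 \right)}} = \frac{1}{2 \left(3 + 4 \cdot 8\right) \left(116 - 14\right)} = \frac{1}{2 \left(3 + 32\right) 102} = \frac{1}{2 \cdot 35 \cdot 102} = \frac{1}{7140}$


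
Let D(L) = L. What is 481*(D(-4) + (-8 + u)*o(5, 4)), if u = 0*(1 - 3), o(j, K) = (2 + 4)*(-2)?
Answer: 44252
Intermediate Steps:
o(j, K) = -12 (o(j, K) = 6*(-2) = -12)
u = 0 (u = 0*(-2) = 0)
481*(D(-4) + (-8 + u)*o(5, 4)) = 481*(-4 + (-8 + 0)*(-12)) = 481*(-4 - 8*(-12)) = 481*(-4 + 96) = 481*92 = 44252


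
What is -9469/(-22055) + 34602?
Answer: 763156579/22055 ≈ 34602.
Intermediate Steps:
-9469/(-22055) + 34602 = -9469*(-1/22055) + 34602 = 9469/22055 + 34602 = 763156579/22055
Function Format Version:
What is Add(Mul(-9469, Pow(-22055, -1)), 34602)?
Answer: Rational(763156579, 22055) ≈ 34602.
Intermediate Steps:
Add(Mul(-9469, Pow(-22055, -1)), 34602) = Add(Mul(-9469, Rational(-1, 22055)), 34602) = Add(Rational(9469, 22055), 34602) = Rational(763156579, 22055)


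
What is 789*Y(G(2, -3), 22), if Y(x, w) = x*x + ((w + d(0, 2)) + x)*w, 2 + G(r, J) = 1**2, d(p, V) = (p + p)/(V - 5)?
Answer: 365307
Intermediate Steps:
d(p, V) = 2*p/(-5 + V) (d(p, V) = (2*p)/(-5 + V) = 2*p/(-5 + V))
G(r, J) = -1 (G(r, J) = -2 + 1**2 = -2 + 1 = -1)
Y(x, w) = x**2 + w*(w + x) (Y(x, w) = x*x + ((w + 2*0/(-5 + 2)) + x)*w = x**2 + ((w + 2*0/(-3)) + x)*w = x**2 + ((w + 2*0*(-1/3)) + x)*w = x**2 + ((w + 0) + x)*w = x**2 + (w + x)*w = x**2 + w*(w + x))
789*Y(G(2, -3), 22) = 789*(22**2 + (-1)**2 + 22*(-1)) = 789*(484 + 1 - 22) = 789*463 = 365307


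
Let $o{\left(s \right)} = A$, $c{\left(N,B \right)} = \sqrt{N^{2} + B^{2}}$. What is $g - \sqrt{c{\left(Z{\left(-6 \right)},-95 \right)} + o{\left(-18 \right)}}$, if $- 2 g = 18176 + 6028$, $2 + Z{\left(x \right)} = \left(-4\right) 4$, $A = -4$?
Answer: $-12102 - \sqrt{-4 + \sqrt{9349}} \approx -12112.0$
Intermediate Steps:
$Z{\left(x \right)} = -18$ ($Z{\left(x \right)} = -2 - 16 = -18$)
$c{\left(N,B \right)} = \sqrt{B^{2} + N^{2}}$
$o{\left(s \right)} = -4$
$g = -12102$ ($g = - \frac{18176 + 6028}{2} = \left(- \frac{1}{2}\right) 24204 = -12102$)
$g - \sqrt{c{\left(Z{\left(-6 \right)},-95 \right)} + o{\left(-18 \right)}} = -12102 - \sqrt{\sqrt{\left(-95\right)^{2} + \left(-18\right)^{2}} - 4} = -12102 - \sqrt{\sqrt{9025 + 324} - 4} = -12102 - \sqrt{\sqrt{9349} - 4} = -12102 - \sqrt{-4 + \sqrt{9349}}$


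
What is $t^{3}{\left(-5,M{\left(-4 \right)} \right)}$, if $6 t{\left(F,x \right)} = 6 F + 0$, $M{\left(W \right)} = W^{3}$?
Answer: $-125$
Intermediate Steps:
$t{\left(F,x \right)} = F$ ($t{\left(F,x \right)} = \frac{6 F + 0}{6} = \frac{6 F}{6} = F$)
$t^{3}{\left(-5,M{\left(-4 \right)} \right)} = \left(-5\right)^{3} = -125$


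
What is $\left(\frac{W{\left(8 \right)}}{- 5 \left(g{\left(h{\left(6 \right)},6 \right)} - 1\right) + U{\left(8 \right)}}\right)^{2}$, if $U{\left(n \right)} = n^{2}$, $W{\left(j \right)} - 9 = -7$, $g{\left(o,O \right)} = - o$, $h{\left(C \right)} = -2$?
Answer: $\frac{4}{3481} \approx 0.0011491$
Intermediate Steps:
$W{\left(j \right)} = 2$ ($W{\left(j \right)} = 9 - 7 = 2$)
$\left(\frac{W{\left(8 \right)}}{- 5 \left(g{\left(h{\left(6 \right)},6 \right)} - 1\right) + U{\left(8 \right)}}\right)^{2} = \left(\frac{2}{- 5 \left(\left(-1\right) \left(-2\right) - 1\right) + 8^{2}}\right)^{2} = \left(\frac{2}{- 5 \left(2 - 1\right) + 64}\right)^{2} = \left(\frac{2}{\left(-5\right) 1 + 64}\right)^{2} = \left(\frac{2}{-5 + 64}\right)^{2} = \left(\frac{2}{59}\right)^{2} = \frac{4}{3481}$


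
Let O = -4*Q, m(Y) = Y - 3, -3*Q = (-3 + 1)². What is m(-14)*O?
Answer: -272/3 ≈ -90.667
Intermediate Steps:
Q = -4/3 (Q = -(-3 + 1)²/3 = -⅓*(-2)² = -⅓*4 = -4/3 ≈ -1.3333)
m(Y) = -3 + Y
O = 16/3 (O = -4*(-4/3) = 16/3 ≈ 5.3333)
m(-14)*O = (-3 - 14)*(16/3) = -17*16/3 = -272/3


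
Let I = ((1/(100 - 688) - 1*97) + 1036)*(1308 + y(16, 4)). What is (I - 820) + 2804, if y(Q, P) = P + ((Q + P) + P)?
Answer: 184703402/147 ≈ 1.2565e+6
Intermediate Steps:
y(Q, P) = Q + 3*P (y(Q, P) = P + ((P + Q) + P) = P + (Q + 2*P) = Q + 3*P)
I = 184411754/147 (I = ((1/(100 - 688) - 1*97) + 1036)*(1308 + (16 + 3*4)) = ((1/(-588) - 97) + 1036)*(1308 + (16 + 12)) = ((-1/588 - 97) + 1036)*(1308 + 28) = (-57037/588 + 1036)*1336 = (552131/588)*1336 = 184411754/147 ≈ 1.2545e+6)
(I - 820) + 2804 = (184411754/147 - 820) + 2804 = 184291214/147 + 2804 = 184703402/147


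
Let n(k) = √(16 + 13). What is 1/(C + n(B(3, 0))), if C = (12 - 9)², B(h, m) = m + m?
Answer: 9/52 - √29/52 ≈ 0.069516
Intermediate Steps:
B(h, m) = 2*m
n(k) = √29
C = 9 (C = 3² = 9)
1/(C + n(B(3, 0))) = 1/(9 + √29)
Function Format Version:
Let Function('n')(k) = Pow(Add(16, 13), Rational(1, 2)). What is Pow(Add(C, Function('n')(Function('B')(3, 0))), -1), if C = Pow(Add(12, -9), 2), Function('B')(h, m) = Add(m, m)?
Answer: Add(Rational(9, 52), Mul(Rational(-1, 52), Pow(29, Rational(1, 2)))) ≈ 0.069516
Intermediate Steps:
Function('B')(h, m) = Mul(2, m)
Function('n')(k) = Pow(29, Rational(1, 2))
C = 9 (C = Pow(3, 2) = 9)
Pow(Add(C, Function('n')(Function('B')(3, 0))), -1) = Pow(Add(9, Pow(29, Rational(1, 2))), -1)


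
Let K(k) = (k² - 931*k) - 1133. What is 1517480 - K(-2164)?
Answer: -5178967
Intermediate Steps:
K(k) = -1133 + k² - 931*k
1517480 - K(-2164) = 1517480 - (-1133 + (-2164)² - 931*(-2164)) = 1517480 - (-1133 + 4682896 + 2014684) = 1517480 - 1*6696447 = 1517480 - 6696447 = -5178967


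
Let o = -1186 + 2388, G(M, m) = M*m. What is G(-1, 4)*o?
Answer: -4808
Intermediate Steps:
o = 1202
G(-1, 4)*o = -1*4*1202 = -4*1202 = -4808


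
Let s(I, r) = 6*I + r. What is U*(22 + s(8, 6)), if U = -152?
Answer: -11552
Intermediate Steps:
s(I, r) = r + 6*I
U*(22 + s(8, 6)) = -152*(22 + (6 + 6*8)) = -152*(22 + (6 + 48)) = -152*(22 + 54) = -152*76 = -11552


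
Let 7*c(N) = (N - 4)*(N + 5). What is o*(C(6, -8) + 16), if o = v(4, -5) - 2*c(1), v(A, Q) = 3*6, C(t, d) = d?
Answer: 1296/7 ≈ 185.14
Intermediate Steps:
v(A, Q) = 18
c(N) = (-4 + N)*(5 + N)/7 (c(N) = ((N - 4)*(N + 5))/7 = ((-4 + N)*(5 + N))/7 = (-4 + N)*(5 + N)/7)
o = 162/7 (o = 18 - 2*(-20/7 + (1/7)*1 + (1/7)*1**2) = 18 - 2*(-20/7 + 1/7 + (1/7)*1) = 18 - 2*(-20/7 + 1/7 + 1/7) = 18 - 2*(-18/7) = 18 + 36/7 = 162/7 ≈ 23.143)
o*(C(6, -8) + 16) = 162*(-8 + 16)/7 = (162/7)*8 = 1296/7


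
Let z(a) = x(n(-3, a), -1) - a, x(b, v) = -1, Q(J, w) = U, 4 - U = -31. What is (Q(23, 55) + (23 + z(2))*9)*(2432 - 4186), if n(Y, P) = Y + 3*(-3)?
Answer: -377110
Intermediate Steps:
U = 35 (U = 4 - 1*(-31) = 4 + 31 = 35)
Q(J, w) = 35
n(Y, P) = -9 + Y (n(Y, P) = Y - 9 = -9 + Y)
z(a) = -1 - a
(Q(23, 55) + (23 + z(2))*9)*(2432 - 4186) = (35 + (23 + (-1 - 1*2))*9)*(2432 - 4186) = (35 + (23 + (-1 - 2))*9)*(-1754) = (35 + (23 - 3)*9)*(-1754) = (35 + 20*9)*(-1754) = (35 + 180)*(-1754) = 215*(-1754) = -377110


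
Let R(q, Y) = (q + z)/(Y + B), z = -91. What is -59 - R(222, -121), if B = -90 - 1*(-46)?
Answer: -9604/165 ≈ -58.206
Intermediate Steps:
B = -44 (B = -90 + 46 = -44)
R(q, Y) = (-91 + q)/(-44 + Y) (R(q, Y) = (q - 91)/(Y - 44) = (-91 + q)/(-44 + Y))
-59 - R(222, -121) = -59 - (-91 + 222)/(-44 - 121) = -59 - 131/(-165) = -59 - (-1)*131/165 = -59 - 1*(-131/165) = -59 + 131/165 = -9604/165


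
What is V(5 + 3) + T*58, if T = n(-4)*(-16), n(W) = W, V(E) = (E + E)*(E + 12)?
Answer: 4032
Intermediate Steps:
V(E) = 2*E*(12 + E) (V(E) = (2*E)*(12 + E) = 2*E*(12 + E))
T = 64 (T = -4*(-16) = 64)
V(5 + 3) + T*58 = 2*(5 + 3)*(12 + (5 + 3)) + 64*58 = 2*8*(12 + 8) + 3712 = 2*8*20 + 3712 = 320 + 3712 = 4032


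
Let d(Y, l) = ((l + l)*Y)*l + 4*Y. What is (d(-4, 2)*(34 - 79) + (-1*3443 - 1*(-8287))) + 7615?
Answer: 14619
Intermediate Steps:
d(Y, l) = 4*Y + 2*Y*l**2 (d(Y, l) = ((2*l)*Y)*l + 4*Y = (2*Y*l)*l + 4*Y = 2*Y*l**2 + 4*Y = 4*Y + 2*Y*l**2)
(d(-4, 2)*(34 - 79) + (-1*3443 - 1*(-8287))) + 7615 = ((2*(-4)*(2 + 2**2))*(34 - 79) + (-1*3443 - 1*(-8287))) + 7615 = ((2*(-4)*(2 + 4))*(-45) + (-3443 + 8287)) + 7615 = ((2*(-4)*6)*(-45) + 4844) + 7615 = (-48*(-45) + 4844) + 7615 = (2160 + 4844) + 7615 = 7004 + 7615 = 14619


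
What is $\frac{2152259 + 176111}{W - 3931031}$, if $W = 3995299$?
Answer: $\frac{1164185}{32134} \approx 36.229$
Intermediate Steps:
$\frac{2152259 + 176111}{W - 3931031} = \frac{2152259 + 176111}{3995299 - 3931031} = \frac{2328370}{64268} = 2328370 \cdot \frac{1}{64268} = \frac{1164185}{32134}$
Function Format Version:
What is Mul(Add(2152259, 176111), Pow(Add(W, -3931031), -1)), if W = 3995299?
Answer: Rational(1164185, 32134) ≈ 36.229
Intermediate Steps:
Mul(Add(2152259, 176111), Pow(Add(W, -3931031), -1)) = Mul(Add(2152259, 176111), Pow(Add(3995299, -3931031), -1)) = Mul(2328370, Pow(64268, -1)) = Mul(2328370, Rational(1, 64268)) = Rational(1164185, 32134)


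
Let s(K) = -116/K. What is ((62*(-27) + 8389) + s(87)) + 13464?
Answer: 60533/3 ≈ 20178.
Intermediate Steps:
((62*(-27) + 8389) + s(87)) + 13464 = ((62*(-27) + 8389) - 116/87) + 13464 = ((-1674 + 8389) - 116*1/87) + 13464 = (6715 - 4/3) + 13464 = 20141/3 + 13464 = 60533/3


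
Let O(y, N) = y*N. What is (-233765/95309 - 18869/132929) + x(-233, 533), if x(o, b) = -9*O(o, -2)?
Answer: -53168042809040/12669330061 ≈ -4196.6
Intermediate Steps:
O(y, N) = N*y
x(o, b) = 18*o (x(o, b) = -(-18)*o = 18*o)
(-233765/95309 - 18869/132929) + x(-233, 533) = (-233765/95309 - 18869/132929) + 18*(-233) = (-233765*1/95309 - 18869*1/132929) - 4194 = (-233765/95309 - 18869/132929) - 4194 = -32872533206/12669330061 - 4194 = -53168042809040/12669330061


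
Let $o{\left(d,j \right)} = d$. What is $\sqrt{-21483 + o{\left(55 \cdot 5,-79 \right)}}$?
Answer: $2 i \sqrt{5302} \approx 145.63 i$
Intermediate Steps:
$\sqrt{-21483 + o{\left(55 \cdot 5,-79 \right)}} = \sqrt{-21483 + 55 \cdot 5} = \sqrt{-21483 + 275} = \sqrt{-21208} = 2 i \sqrt{5302}$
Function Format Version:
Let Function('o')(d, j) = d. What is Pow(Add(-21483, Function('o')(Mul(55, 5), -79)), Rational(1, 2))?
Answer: Mul(2, I, Pow(5302, Rational(1, 2))) ≈ Mul(145.63, I)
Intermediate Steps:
Pow(Add(-21483, Function('o')(Mul(55, 5), -79)), Rational(1, 2)) = Pow(Add(-21483, Mul(55, 5)), Rational(1, 2)) = Pow(Add(-21483, 275), Rational(1, 2)) = Pow(-21208, Rational(1, 2)) = Mul(2, I, Pow(5302, Rational(1, 2)))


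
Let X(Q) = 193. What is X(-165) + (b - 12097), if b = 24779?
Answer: 12875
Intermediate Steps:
X(-165) + (b - 12097) = 193 + (24779 - 12097) = 193 + 12682 = 12875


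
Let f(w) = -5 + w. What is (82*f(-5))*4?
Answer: -3280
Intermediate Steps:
(82*f(-5))*4 = (82*(-5 - 5))*4 = (82*(-10))*4 = -820*4 = -3280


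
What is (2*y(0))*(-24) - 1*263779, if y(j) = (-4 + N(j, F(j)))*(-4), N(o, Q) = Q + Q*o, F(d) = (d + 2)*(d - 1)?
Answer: -264931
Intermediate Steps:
F(d) = (-1 + d)*(2 + d) (F(d) = (2 + d)*(-1 + d) = (-1 + d)*(2 + d))
y(j) = 16 - 4*(1 + j)*(-2 + j + j²) (y(j) = (-4 + (-2 + j + j²)*(1 + j))*(-4) = (-4 + (1 + j)*(-2 + j + j²))*(-4) = 16 - 4*(1 + j)*(-2 + j + j²))
(2*y(0))*(-24) - 1*263779 = (2*(16 - 4*(1 + 0)*(-2 + 0 + 0²)))*(-24) - 1*263779 = (2*(16 - 4*1*(-2 + 0 + 0)))*(-24) - 263779 = (2*(16 - 4*1*(-2)))*(-24) - 263779 = (2*(16 + 8))*(-24) - 263779 = (2*24)*(-24) - 263779 = 48*(-24) - 263779 = -1152 - 263779 = -264931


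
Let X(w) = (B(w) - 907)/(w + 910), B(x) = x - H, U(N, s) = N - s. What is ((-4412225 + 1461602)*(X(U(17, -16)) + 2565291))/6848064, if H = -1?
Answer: -66090363636115/59793744 ≈ -1.1053e+6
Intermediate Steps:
B(x) = 1 + x (B(x) = x - 1*(-1) = x + 1 = 1 + x)
X(w) = (-906 + w)/(910 + w) (X(w) = ((1 + w) - 907)/(w + 910) = (-906 + w)/(910 + w))
((-4412225 + 1461602)*(X(U(17, -16)) + 2565291))/6848064 = ((-4412225 + 1461602)*((-906 + (17 - 1*(-16)))/(910 + (17 - 1*(-16))) + 2565291))/6848064 = -2950623*((-906 + (17 + 16))/(910 + (17 + 16)) + 2565291)*(1/6848064) = -2950623*((-906 + 33)/(910 + 33) + 2565291)*(1/6848064) = -2950623*(-873/943 + 2565291)*(1/6848064) = -2950623*2419068540/943*(1/6848064) = -7137759272700420/943*1/6848064 = -66090363636115/59793744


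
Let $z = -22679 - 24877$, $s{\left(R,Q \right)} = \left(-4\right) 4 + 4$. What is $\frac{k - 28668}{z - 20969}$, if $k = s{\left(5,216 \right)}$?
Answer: $\frac{5736}{13705} \approx 0.41853$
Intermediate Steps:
$s{\left(R,Q \right)} = -12$ ($s{\left(R,Q \right)} = -16 + 4 = -12$)
$k = -12$
$z = -47556$ ($z = -22679 - 24877 = -47556$)
$\frac{k - 28668}{z - 20969} = \frac{-12 - 28668}{-47556 - 20969} = - \frac{28680}{-68525} = \left(-28680\right) \left(- \frac{1}{68525}\right) = \frac{5736}{13705}$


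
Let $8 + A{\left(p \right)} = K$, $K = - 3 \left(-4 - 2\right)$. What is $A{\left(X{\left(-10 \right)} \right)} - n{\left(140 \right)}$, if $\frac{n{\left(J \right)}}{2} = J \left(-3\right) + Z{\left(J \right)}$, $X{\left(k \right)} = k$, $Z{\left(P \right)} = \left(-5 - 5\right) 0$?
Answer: $850$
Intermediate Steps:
$Z{\left(P \right)} = 0$ ($Z{\left(P \right)} = \left(-10\right) 0 = 0$)
$K = 18$ ($K = \left(-3\right) \left(-6\right) = 18$)
$n{\left(J \right)} = - 6 J$ ($n{\left(J \right)} = 2 \left(J \left(-3\right) + 0\right) = 2 \left(- 3 J + 0\right) = 2 \left(- 3 J\right) = - 6 J$)
$A{\left(p \right)} = 10$ ($A{\left(p \right)} = -8 + 18 = 10$)
$A{\left(X{\left(-10 \right)} \right)} - n{\left(140 \right)} = 10 - \left(-6\right) 140 = 10 - -840 = 10 + 840 = 850$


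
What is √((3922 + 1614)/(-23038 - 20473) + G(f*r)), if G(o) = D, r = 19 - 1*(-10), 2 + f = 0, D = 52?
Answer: 2*√24551473349/43511 ≈ 7.2023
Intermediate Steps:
f = -2 (f = -2 + 0 = -2)
r = 29 (r = 19 + 10 = 29)
G(o) = 52
√((3922 + 1614)/(-23038 - 20473) + G(f*r)) = √((3922 + 1614)/(-23038 - 20473) + 52) = √(5536/(-43511) + 52) = √(5536*(-1/43511) + 52) = √(-5536/43511 + 52) = √(2257036/43511) = 2*√24551473349/43511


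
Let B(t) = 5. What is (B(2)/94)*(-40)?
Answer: -100/47 ≈ -2.1277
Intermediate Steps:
(B(2)/94)*(-40) = (5/94)*(-40) = -100/47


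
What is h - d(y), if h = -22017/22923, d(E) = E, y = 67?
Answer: -519286/7641 ≈ -67.960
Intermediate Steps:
h = -7339/7641 (h = -22017*1/22923 = -7339/7641 ≈ -0.96048)
h - d(y) = -7339/7641 - 1*67 = -7339/7641 - 67 = -519286/7641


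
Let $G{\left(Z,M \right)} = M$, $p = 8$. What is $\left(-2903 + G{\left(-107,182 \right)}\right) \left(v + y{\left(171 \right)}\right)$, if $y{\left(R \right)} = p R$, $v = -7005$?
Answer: $15338277$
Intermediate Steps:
$y{\left(R \right)} = 8 R$
$\left(-2903 + G{\left(-107,182 \right)}\right) \left(v + y{\left(171 \right)}\right) = \left(-2903 + 182\right) \left(-7005 + 8 \cdot 171\right) = - 2721 \left(-7005 + 1368\right) = \left(-2721\right) \left(-5637\right) = 15338277$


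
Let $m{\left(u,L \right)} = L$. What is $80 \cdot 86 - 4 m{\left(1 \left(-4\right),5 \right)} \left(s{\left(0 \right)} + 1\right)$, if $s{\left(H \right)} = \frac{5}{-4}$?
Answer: $34400$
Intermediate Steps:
$s{\left(H \right)} = - \frac{5}{4}$ ($s{\left(H \right)} = 5 \left(- \frac{1}{4}\right) = - \frac{5}{4}$)
$80 \cdot 86 - 4 m{\left(1 \left(-4\right),5 \right)} \left(s{\left(0 \right)} + 1\right) = 80 \cdot 86 \left(-4\right) 5 \left(- \frac{5}{4} + 1\right) = 6880 \left(\left(-20\right) \left(- \frac{1}{4}\right)\right) = 6880 \cdot 5 = 34400$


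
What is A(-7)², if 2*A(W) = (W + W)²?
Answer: 9604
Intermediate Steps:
A(W) = 2*W² (A(W) = (W + W)²/2 = (2*W)²/2 = (4*W²)/2 = 2*W²)
A(-7)² = (2*(-7)²)² = (2*49)² = 98² = 9604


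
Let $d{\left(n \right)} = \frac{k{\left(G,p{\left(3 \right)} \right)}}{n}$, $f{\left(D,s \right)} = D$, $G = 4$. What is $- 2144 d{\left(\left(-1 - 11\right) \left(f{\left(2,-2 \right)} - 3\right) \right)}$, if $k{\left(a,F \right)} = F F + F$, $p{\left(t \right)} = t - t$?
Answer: $0$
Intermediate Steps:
$p{\left(t \right)} = 0$
$k{\left(a,F \right)} = F + F^{2}$ ($k{\left(a,F \right)} = F^{2} + F = F + F^{2}$)
$d{\left(n \right)} = 0$ ($d{\left(n \right)} = \frac{0 \left(1 + 0\right)}{n} = \frac{0 \cdot 1}{n} = \frac{0}{n} = 0$)
$- 2144 d{\left(\left(-1 - 11\right) \left(f{\left(2,-2 \right)} - 3\right) \right)} = \left(-2144\right) 0 = 0$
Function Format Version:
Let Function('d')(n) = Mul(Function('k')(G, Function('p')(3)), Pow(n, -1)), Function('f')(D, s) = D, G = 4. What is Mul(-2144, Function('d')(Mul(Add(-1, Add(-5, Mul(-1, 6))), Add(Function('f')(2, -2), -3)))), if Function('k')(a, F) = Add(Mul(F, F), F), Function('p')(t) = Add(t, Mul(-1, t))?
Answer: 0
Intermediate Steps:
Function('p')(t) = 0
Function('k')(a, F) = Add(F, Pow(F, 2)) (Function('k')(a, F) = Add(Pow(F, 2), F) = Add(F, Pow(F, 2)))
Function('d')(n) = 0 (Function('d')(n) = Mul(Mul(0, Add(1, 0)), Pow(n, -1)) = Mul(Mul(0, 1), Pow(n, -1)) = Mul(0, Pow(n, -1)) = 0)
Mul(-2144, Function('d')(Mul(Add(-1, Add(-5, Mul(-1, 6))), Add(Function('f')(2, -2), -3)))) = Mul(-2144, 0) = 0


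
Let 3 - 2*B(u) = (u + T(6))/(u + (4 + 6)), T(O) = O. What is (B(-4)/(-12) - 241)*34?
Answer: -73780/9 ≈ -8197.8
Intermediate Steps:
B(u) = 3/2 - (6 + u)/(2*(10 + u)) (B(u) = 3/2 - (u + 6)/(2*(u + (4 + 6))) = 3/2 - (6 + u)/(2*(u + 10)) = 3/2 - (6 + u)/(2*(10 + u)))
(B(-4)/(-12) - 241)*34 = (((12 - 4)/(10 - 4))/(-12) - 241)*34 = ((8/6)*(-1/12) - 241)*34 = (((1/6)*8)*(-1/12) - 241)*34 = ((4/3)*(-1/12) - 241)*34 = (-1/9 - 241)*34 = -2170/9*34 = -73780/9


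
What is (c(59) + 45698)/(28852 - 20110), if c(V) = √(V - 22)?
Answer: 22849/4371 + √37/8742 ≈ 5.2281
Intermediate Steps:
c(V) = √(-22 + V)
(c(59) + 45698)/(28852 - 20110) = (√(-22 + 59) + 45698)/(28852 - 20110) = (√37 + 45698)/8742 = (45698 + √37)*(1/8742) = 22849/4371 + √37/8742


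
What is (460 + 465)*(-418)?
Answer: -386650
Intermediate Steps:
(460 + 465)*(-418) = 925*(-418) = -386650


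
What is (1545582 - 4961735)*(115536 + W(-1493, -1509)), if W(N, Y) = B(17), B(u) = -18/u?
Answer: -6709645610382/17 ≈ -3.9469e+11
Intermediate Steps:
W(N, Y) = -18/17
(1545582 - 4961735)*(115536 + W(-1493, -1509)) = (1545582 - 4961735)*(115536 - 18/17) = -3416153*1964094/17 = -6709645610382/17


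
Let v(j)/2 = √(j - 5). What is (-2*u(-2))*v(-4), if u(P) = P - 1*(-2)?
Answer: 0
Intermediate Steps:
u(P) = 2 + P (u(P) = P + 2 = 2 + P)
v(j) = 2*√(-5 + j) (v(j) = 2*√(j - 5) = 2*√(-5 + j))
(-2*u(-2))*v(-4) = (-2*(2 - 2))*(2*√(-5 - 4)) = (-2*0)*(2*√(-9)) = 0*(2*(3*I)) = 0*(6*I) = 0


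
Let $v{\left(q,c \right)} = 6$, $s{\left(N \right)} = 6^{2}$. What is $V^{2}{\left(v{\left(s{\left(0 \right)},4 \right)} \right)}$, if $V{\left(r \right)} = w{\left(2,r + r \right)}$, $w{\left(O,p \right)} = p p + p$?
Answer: $24336$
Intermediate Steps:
$s{\left(N \right)} = 36$
$w{\left(O,p \right)} = p + p^{2}$ ($w{\left(O,p \right)} = p^{2} + p = p + p^{2}$)
$V{\left(r \right)} = 2 r \left(1 + 2 r\right)$ ($V{\left(r \right)} = \left(r + r\right) \left(1 + \left(r + r\right)\right) = 2 r \left(1 + 2 r\right)$)
$V^{2}{\left(v{\left(s{\left(0 \right)},4 \right)} \right)} = \left(2 \cdot 6 \left(1 + 2 \cdot 6\right)\right)^{2} = \left(2 \cdot 6 \left(1 + 12\right)\right)^{2} = \left(2 \cdot 6 \cdot 13\right)^{2} = 156^{2} = 24336$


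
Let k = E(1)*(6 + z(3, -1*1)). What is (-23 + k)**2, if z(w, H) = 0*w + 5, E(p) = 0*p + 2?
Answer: 1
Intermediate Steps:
E(p) = 2 (E(p) = 0 + 2 = 2)
z(w, H) = 5 (z(w, H) = 0 + 5 = 5)
k = 22 (k = 2*(6 + 5) = 2*11 = 22)
(-23 + k)**2 = (-23 + 22)**2 = (-1)**2 = 1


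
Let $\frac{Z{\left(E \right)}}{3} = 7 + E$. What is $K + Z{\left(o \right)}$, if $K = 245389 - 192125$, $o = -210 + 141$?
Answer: $53078$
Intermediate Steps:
$o = -69$
$K = 53264$ ($K = 245389 - 192125 = 53264$)
$Z{\left(E \right)} = 21 + 3 E$ ($Z{\left(E \right)} = 3 \left(7 + E\right) = 21 + 3 E$)
$K + Z{\left(o \right)} = 53264 + \left(21 + 3 \left(-69\right)\right) = 53264 + \left(21 - 207\right) = 53264 - 186 = 53078$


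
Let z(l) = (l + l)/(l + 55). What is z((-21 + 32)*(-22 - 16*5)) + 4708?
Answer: 456880/97 ≈ 4710.1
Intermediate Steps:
z(l) = 2*l/(55 + l) (z(l) = (2*l)/(55 + l) = 2*l/(55 + l))
z((-21 + 32)*(-22 - 16*5)) + 4708 = 2*((-21 + 32)*(-22 - 16*5))/(55 + (-21 + 32)*(-22 - 16*5)) + 4708 = 2*(11*(-22 - 80))/(55 + 11*(-22 - 80)) + 4708 = 2*(11*(-102))/(55 + 11*(-102)) + 4708 = 2*(-1122)/(55 - 1122) + 4708 = 2*(-1122)/(-1067) + 4708 = 2*(-1122)*(-1/1067) + 4708 = 204/97 + 4708 = 456880/97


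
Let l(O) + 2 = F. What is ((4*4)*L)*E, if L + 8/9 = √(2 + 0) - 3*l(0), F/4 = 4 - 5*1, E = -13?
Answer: -32032/9 - 208*√2 ≈ -3853.3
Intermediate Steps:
F = -4 (F = 4*(4 - 5*1) = 4*(4 - 5) = 4*(-1) = -4)
l(O) = -6 (l(O) = -2 - 4 = -6)
L = 154/9 + √2 (L = -8/9 + (√(2 + 0) - 3*(-6)) = -8/9 + (√2 + 18) = -8/9 + (18 + √2) = 154/9 + √2 ≈ 18.525)
((4*4)*L)*E = ((4*4)*(154/9 + √2))*(-13) = (16*(154/9 + √2))*(-13) = (2464/9 + 16*√2)*(-13) = -32032/9 - 208*√2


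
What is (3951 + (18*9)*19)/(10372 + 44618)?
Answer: 781/6110 ≈ 0.12782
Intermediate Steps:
(3951 + (18*9)*19)/(10372 + 44618) = (3951 + 162*19)/54990 = (3951 + 3078)*(1/54990) = 7029*(1/54990) = 781/6110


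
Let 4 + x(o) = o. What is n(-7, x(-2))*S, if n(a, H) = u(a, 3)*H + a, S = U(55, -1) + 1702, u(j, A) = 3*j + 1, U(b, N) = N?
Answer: 192213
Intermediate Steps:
u(j, A) = 1 + 3*j
S = 1701 (S = -1 + 1702 = 1701)
x(o) = -4 + o
n(a, H) = a + H*(1 + 3*a) (n(a, H) = (1 + 3*a)*H + a = H*(1 + 3*a) + a = a + H*(1 + 3*a))
n(-7, x(-2))*S = (-7 + (-4 - 2)*(1 + 3*(-7)))*1701 = (-7 - 6*(1 - 21))*1701 = (-7 - 6*(-20))*1701 = (-7 + 120)*1701 = 113*1701 = 192213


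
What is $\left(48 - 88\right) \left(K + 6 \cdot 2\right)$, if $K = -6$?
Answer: $-240$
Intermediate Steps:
$\left(48 - 88\right) \left(K + 6 \cdot 2\right) = \left(48 - 88\right) \left(-6 + 6 \cdot 2\right) = - 40 \left(-6 + 12\right) = \left(-40\right) 6 = -240$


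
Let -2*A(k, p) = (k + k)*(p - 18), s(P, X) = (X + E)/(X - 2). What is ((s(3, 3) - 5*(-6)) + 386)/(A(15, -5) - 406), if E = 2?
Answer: -421/61 ≈ -6.9016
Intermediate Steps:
s(P, X) = (2 + X)/(-2 + X) (s(P, X) = (X + 2)/(X - 2) = (2 + X)/(-2 + X))
A(k, p) = -k*(-18 + p) (A(k, p) = -(k + k)*(p - 18)/2 = -2*k*(-18 + p)/2 = -k*(-18 + p))
((s(3, 3) - 5*(-6)) + 386)/(A(15, -5) - 406) = (((2 + 3)/(-2 + 3) - 5*(-6)) + 386)/(15*(18 - 1*(-5)) - 406) = ((5/1 + 30) + 386)/(15*(18 + 5) - 406) = ((1*5 + 30) + 386)/(15*23 - 406) = ((5 + 30) + 386)/(345 - 406) = (35 + 386)/(-61) = 421*(-1/61) = -421/61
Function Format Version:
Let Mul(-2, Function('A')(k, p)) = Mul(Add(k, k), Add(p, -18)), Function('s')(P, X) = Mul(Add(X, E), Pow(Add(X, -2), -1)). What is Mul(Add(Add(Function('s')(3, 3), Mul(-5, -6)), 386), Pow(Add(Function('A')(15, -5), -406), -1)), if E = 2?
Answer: Rational(-421, 61) ≈ -6.9016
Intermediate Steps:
Function('s')(P, X) = Mul(Pow(Add(-2, X), -1), Add(2, X)) (Function('s')(P, X) = Mul(Add(X, 2), Pow(Add(X, -2), -1)) = Mul(Add(2, X), Pow(Add(-2, X), -1)) = Mul(Pow(Add(-2, X), -1), Add(2, X)))
Function('A')(k, p) = Mul(-1, k, Add(-18, p)) (Function('A')(k, p) = Mul(Rational(-1, 2), Mul(Add(k, k), Add(p, -18))) = Mul(Rational(-1, 2), Mul(Mul(2, k), Add(-18, p))) = Mul(Rational(-1, 2), Mul(2, k, Add(-18, p))) = Mul(-1, k, Add(-18, p)))
Mul(Add(Add(Function('s')(3, 3), Mul(-5, -6)), 386), Pow(Add(Function('A')(15, -5), -406), -1)) = Mul(Add(Add(Mul(Pow(Add(-2, 3), -1), Add(2, 3)), Mul(-5, -6)), 386), Pow(Add(Mul(15, Add(18, Mul(-1, -5))), -406), -1)) = Mul(Add(Add(Mul(Pow(1, -1), 5), 30), 386), Pow(Add(Mul(15, Add(18, 5)), -406), -1)) = Mul(Add(Add(Mul(1, 5), 30), 386), Pow(Add(Mul(15, 23), -406), -1)) = Mul(Add(Add(5, 30), 386), Pow(Add(345, -406), -1)) = Mul(Add(35, 386), Pow(-61, -1)) = Mul(421, Rational(-1, 61)) = Rational(-421, 61)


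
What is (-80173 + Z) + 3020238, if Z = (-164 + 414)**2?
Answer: 3002565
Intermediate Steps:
Z = 62500 (Z = 250**2 = 62500)
(-80173 + Z) + 3020238 = (-80173 + 62500) + 3020238 = -17673 + 3020238 = 3002565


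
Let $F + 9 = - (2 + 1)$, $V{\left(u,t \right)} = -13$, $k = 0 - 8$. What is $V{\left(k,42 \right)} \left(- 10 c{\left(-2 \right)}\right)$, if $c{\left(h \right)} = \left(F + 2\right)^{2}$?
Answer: $13000$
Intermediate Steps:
$k = -8$ ($k = 0 - 8 = -8$)
$F = -12$ ($F = -9 - \left(2 + 1\right) = -9 - 3 = -12$)
$c{\left(h \right)} = 100$ ($c{\left(h \right)} = \left(-12 + 2\right)^{2} = \left(-10\right)^{2} = 100$)
$V{\left(k,42 \right)} \left(- 10 c{\left(-2 \right)}\right) = - 13 \left(\left(-10\right) 100\right) = \left(-13\right) \left(-1000\right) = 13000$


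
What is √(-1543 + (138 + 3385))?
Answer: 6*√55 ≈ 44.497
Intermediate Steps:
√(-1543 + (138 + 3385)) = √(-1543 + 3523) = √1980 = 6*√55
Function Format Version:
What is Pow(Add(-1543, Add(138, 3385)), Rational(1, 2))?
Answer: Mul(6, Pow(55, Rational(1, 2))) ≈ 44.497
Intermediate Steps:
Pow(Add(-1543, Add(138, 3385)), Rational(1, 2)) = Pow(Add(-1543, 3523), Rational(1, 2)) = Pow(1980, Rational(1, 2)) = Mul(6, Pow(55, Rational(1, 2)))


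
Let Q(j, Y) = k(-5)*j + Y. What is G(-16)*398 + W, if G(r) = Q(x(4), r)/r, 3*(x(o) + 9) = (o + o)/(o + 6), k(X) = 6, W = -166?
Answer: 30709/20 ≈ 1535.4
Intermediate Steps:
x(o) = -9 + 2*o/(3*(6 + o)) (x(o) = -9 + ((o + o)/(o + 6))/3 = -9 + ((2*o)/(6 + o))/3 = -9 + (2*o/(6 + o))/3 = -9 + 2*o/(3*(6 + o)))
Q(j, Y) = Y + 6*j (Q(j, Y) = 6*j + Y = Y + 6*j)
G(r) = (-262/5 + r)/r (G(r) = (r + 6*((-162 - 25*4)/(3*(6 + 4))))/r = (r + 6*((⅓)*(-162 - 100)/10))/r = (r + 6*((⅓)*(⅒)*(-262)))/r = (r + 6*(-131/15))/r = (r - 262/5)/r = (-262/5 + r)/r)
G(-16)*398 + W = ((-262/5 - 16)/(-16))*398 - 166 = -1/16*(-342/5)*398 - 166 = (171/40)*398 - 166 = 34029/20 - 166 = 30709/20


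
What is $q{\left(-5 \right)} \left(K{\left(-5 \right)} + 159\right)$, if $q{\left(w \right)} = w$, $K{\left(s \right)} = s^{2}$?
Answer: $-920$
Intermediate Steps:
$q{\left(-5 \right)} \left(K{\left(-5 \right)} + 159\right) = - 5 \left(\left(-5\right)^{2} + 159\right) = - 5 \left(25 + 159\right) = \left(-5\right) 184 = -920$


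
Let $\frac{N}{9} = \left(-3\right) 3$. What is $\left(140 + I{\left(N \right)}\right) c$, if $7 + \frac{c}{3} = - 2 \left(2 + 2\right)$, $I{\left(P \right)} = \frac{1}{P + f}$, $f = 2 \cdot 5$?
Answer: $- \frac{447255}{71} \approx -6299.4$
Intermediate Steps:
$f = 10$
$N = -81$ ($N = 9 \left(\left(-3\right) 3\right) = 9 \left(-9\right) = -81$)
$I{\left(P \right)} = \frac{1}{10 + P}$ ($I{\left(P \right)} = \frac{1}{P + 10} = \frac{1}{10 + P}$)
$c = -45$ ($c = -21 + 3 \left(- 2 \left(2 + 2\right)\right) = -21 + 3 \left(\left(-2\right) 4\right) = -21 + 3 \left(-8\right) = -21 - 24 = -45$)
$\left(140 + I{\left(N \right)}\right) c = \left(140 + \frac{1}{10 - 81}\right) \left(-45\right) = \left(140 + \frac{1}{-71}\right) \left(-45\right) = \left(140 - \frac{1}{71}\right) \left(-45\right) = \frac{9939}{71} \left(-45\right) = - \frac{447255}{71}$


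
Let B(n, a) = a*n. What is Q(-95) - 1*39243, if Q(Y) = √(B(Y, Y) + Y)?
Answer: -39243 + √8930 ≈ -39149.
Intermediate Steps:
Q(Y) = √(Y + Y²) (Q(Y) = √(Y*Y + Y) = √(Y² + Y) = √(Y + Y²))
Q(-95) - 1*39243 = √(-95*(1 - 95)) - 1*39243 = √(-95*(-94)) - 39243 = √8930 - 39243 = -39243 + √8930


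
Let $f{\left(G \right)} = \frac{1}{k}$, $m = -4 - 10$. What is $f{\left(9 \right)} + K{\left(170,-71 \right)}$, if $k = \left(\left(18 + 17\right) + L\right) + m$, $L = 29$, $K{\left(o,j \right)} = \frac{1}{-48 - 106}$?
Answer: $\frac{26}{1925} \approx 0.013506$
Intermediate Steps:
$K{\left(o,j \right)} = - \frac{1}{154}$ ($K{\left(o,j \right)} = \frac{1}{-154} = - \frac{1}{154}$)
$m = -14$
$k = 50$ ($k = \left(\left(18 + 17\right) + 29\right) - 14 = \left(35 + 29\right) - 14 = 64 - 14 = 50$)
$f{\left(G \right)} = \frac{1}{50}$
$f{\left(9 \right)} + K{\left(170,-71 \right)} = \frac{1}{50} - \frac{1}{154} = \frac{26}{1925}$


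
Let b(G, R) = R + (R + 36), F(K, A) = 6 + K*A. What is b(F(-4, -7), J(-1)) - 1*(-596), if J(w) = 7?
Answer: 646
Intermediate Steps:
F(K, A) = 6 + A*K
b(G, R) = 36 + 2*R (b(G, R) = R + (36 + R) = 36 + 2*R)
b(F(-4, -7), J(-1)) - 1*(-596) = (36 + 2*7) - 1*(-596) = (36 + 14) + 596 = 50 + 596 = 646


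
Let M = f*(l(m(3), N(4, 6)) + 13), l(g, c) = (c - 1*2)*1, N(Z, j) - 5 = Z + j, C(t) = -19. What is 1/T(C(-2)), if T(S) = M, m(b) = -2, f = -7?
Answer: -1/182 ≈ -0.0054945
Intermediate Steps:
N(Z, j) = 5 + Z + j (N(Z, j) = 5 + (Z + j) = 5 + Z + j)
l(g, c) = -2 + c (l(g, c) = (c - 2)*1 = (-2 + c)*1 = -2 + c)
M = -182 (M = -7*((-2 + (5 + 4 + 6)) + 13) = -7*((-2 + 15) + 13) = -7*(13 + 13) = -7*26 = -182)
T(S) = -182
1/T(C(-2)) = 1/(-182) = -1/182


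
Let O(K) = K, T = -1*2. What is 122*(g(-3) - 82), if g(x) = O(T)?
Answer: -10248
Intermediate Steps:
T = -2
g(x) = -2
122*(g(-3) - 82) = 122*(-2 - 82) = 122*(-84) = -10248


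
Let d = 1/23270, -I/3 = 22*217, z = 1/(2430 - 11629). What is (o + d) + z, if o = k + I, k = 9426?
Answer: -1048041348151/214060730 ≈ -4896.0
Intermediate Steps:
z = -1/9199 (z = 1/(-9199) = -1/9199 ≈ -0.00010871)
I = -14322 (I = -66*217 = -3*4774 = -14322)
d = 1/23270 ≈ 4.2974e-5
o = -4896 (o = 9426 - 14322 = -4896)
(o + d) + z = (-4896 + 1/23270) - 1/9199 = -113929919/23270 - 1/9199 = -1048041348151/214060730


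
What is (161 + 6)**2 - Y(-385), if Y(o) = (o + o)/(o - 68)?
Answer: 12632947/453 ≈ 27887.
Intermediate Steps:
Y(o) = 2*o/(-68 + o) (Y(o) = (2*o)/(-68 + o) = 2*o/(-68 + o))
(161 + 6)**2 - Y(-385) = (161 + 6)**2 - 2*(-385)/(-68 - 385) = 167**2 - 2*(-385)/(-453) = 27889 - 2*(-385)*(-1)/453 = 27889 - 1*770/453 = 27889 - 770/453 = 12632947/453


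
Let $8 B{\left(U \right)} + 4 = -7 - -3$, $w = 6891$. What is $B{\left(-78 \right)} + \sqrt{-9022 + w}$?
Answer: $-1 + i \sqrt{2131} \approx -1.0 + 46.163 i$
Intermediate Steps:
$B{\left(U \right)} = -1$ ($B{\left(U \right)} = - \frac{1}{2} + \frac{-7 - -3}{8} = - \frac{1}{2} + \frac{-7 + 3}{8} = - \frac{1}{2} + \frac{1}{8} \left(-4\right) = - \frac{1}{2} - \frac{1}{2} = -1$)
$B{\left(-78 \right)} + \sqrt{-9022 + w} = -1 + \sqrt{-9022 + 6891} = -1 + \sqrt{-2131} = -1 + i \sqrt{2131}$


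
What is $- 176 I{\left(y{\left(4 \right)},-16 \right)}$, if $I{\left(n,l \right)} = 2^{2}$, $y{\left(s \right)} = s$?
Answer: $-704$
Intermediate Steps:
$I{\left(n,l \right)} = 4$
$- 176 I{\left(y{\left(4 \right)},-16 \right)} = \left(-176\right) 4 = -704$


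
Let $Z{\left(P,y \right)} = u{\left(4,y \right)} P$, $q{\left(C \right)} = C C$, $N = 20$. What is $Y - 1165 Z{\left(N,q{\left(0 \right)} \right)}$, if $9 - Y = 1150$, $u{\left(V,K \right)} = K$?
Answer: $-1141$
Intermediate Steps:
$Y = -1141$ ($Y = 9 - 1150 = -1141$)
$q{\left(C \right)} = C^{2}$
$Z{\left(P,y \right)} = P y$ ($Z{\left(P,y \right)} = y P = P y$)
$Y - 1165 Z{\left(N,q{\left(0 \right)} \right)} = -1141 - 1165 \cdot 20 \cdot 0^{2} = -1141 - 1165 \cdot 20 \cdot 0 = -1141 - 0 = -1141 + 0 = -1141$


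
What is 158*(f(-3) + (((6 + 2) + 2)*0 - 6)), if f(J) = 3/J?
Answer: -1106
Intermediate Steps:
158*(f(-3) + (((6 + 2) + 2)*0 - 6)) = 158*(3/(-3) + (((6 + 2) + 2)*0 - 6)) = 158*(3*(-1/3) + ((8 + 2)*0 - 6)) = 158*(-1 + (10*0 - 6)) = 158*(-1 + (0 - 6)) = 158*(-1 - 6) = 158*(-7) = -1106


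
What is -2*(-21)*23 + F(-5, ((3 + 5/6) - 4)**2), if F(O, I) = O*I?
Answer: 34771/36 ≈ 965.86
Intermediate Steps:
F(O, I) = I*O
-2*(-21)*23 + F(-5, ((3 + 5/6) - 4)**2) = -2*(-21)*23 + ((3 + 5/6) - 4)**2*(-5) = 42*23 + ((3 + 5*(1/6)) - 4)**2*(-5) = 966 + ((3 + 5/6) - 4)**2*(-5) = 966 + (23/6 - 4)**2*(-5) = 966 + (-1/6)**2*(-5) = 966 + (1/36)*(-5) = 966 - 5/36 = 34771/36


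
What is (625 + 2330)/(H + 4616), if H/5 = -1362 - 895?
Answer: -985/2223 ≈ -0.44309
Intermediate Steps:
H = -11285 (H = 5*(-1362 - 895) = 5*(-2257) = -11285)
(625 + 2330)/(H + 4616) = (625 + 2330)/(-11285 + 4616) = 2955/(-6669) = 2955*(-1/6669) = -985/2223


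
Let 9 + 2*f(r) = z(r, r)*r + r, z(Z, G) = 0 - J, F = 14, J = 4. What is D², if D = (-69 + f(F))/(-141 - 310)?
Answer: 35721/813604 ≈ 0.043905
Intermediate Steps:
z(Z, G) = -4 (z(Z, G) = 0 - 1*4 = 0 - 4 = -4)
f(r) = -9/2 - 3*r/2 (f(r) = -9/2 + (-4*r + r)/2 = -9/2 + (-3*r)/2 = -9/2 - 3*r/2)
D = 189/902 (D = (-69 + (-9/2 - 3/2*14))/(-141 - 310) = (-69 + (-9/2 - 21))/(-451) = (-69 - 51/2)*(-1/451) = -189/2*(-1/451) = 189/902 ≈ 0.20953)
D² = (189/902)² = 35721/813604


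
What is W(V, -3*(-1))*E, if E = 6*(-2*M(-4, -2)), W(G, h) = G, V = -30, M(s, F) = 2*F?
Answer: -1440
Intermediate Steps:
E = 48 (E = 6*(-4*(-2)) = 6*(-2*(-4)) = 6*8 = 48)
W(V, -3*(-1))*E = -30*48 = -1440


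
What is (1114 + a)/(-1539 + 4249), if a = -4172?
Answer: -1529/1355 ≈ -1.1284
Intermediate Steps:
(1114 + a)/(-1539 + 4249) = (1114 - 4172)/(-1539 + 4249) = -3058/2710 = -3058*1/2710 = -1529/1355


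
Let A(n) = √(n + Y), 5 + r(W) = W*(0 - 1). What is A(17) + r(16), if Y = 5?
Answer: -21 + √22 ≈ -16.310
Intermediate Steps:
r(W) = -5 - W (r(W) = -5 + W*(0 - 1) = -5 + W*(-1) = -5 - W)
A(n) = √(5 + n) (A(n) = √(n + 5) = √(5 + n))
A(17) + r(16) = √(5 + 17) + (-5 - 1*16) = √22 + (-5 - 16) = √22 - 21 = -21 + √22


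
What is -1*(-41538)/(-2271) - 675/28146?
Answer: -130073497/7102174 ≈ -18.315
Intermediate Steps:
-1*(-41538)/(-2271) - 675/28146 = 41538*(-1/2271) - 675*1/28146 = -13846/757 - 225/9382 = -130073497/7102174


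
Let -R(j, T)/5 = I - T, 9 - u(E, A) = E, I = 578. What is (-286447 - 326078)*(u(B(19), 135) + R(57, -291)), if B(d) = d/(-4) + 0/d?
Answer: 10611995625/4 ≈ 2.6530e+9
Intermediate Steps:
B(d) = -d/4 (B(d) = d*(-¼) + 0 = -d/4 + 0 = -d/4)
u(E, A) = 9 - E
R(j, T) = -2890 + 5*T (R(j, T) = -5*(578 - T) = -2890 + 5*T)
(-286447 - 326078)*(u(B(19), 135) + R(57, -291)) = (-286447 - 326078)*((9 - (-1)*19/4) + (-2890 + 5*(-291))) = -612525*((9 - 1*(-19/4)) + (-2890 - 1455)) = -612525*((9 + 19/4) - 4345) = -612525*(55/4 - 4345) = -612525*(-17325/4) = 10611995625/4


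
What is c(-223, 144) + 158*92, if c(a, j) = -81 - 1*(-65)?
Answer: 14520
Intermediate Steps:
c(a, j) = -16 (c(a, j) = -81 + 65 = -16)
c(-223, 144) + 158*92 = -16 + 158*92 = -16 + 14536 = 14520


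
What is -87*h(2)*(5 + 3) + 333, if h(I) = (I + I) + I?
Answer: -3843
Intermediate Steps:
h(I) = 3*I (h(I) = 2*I + I = 3*I)
-87*h(2)*(5 + 3) + 333 = -87*3*2*(5 + 3) + 333 = -522*8 + 333 = -87*48 + 333 = -4176 + 333 = -3843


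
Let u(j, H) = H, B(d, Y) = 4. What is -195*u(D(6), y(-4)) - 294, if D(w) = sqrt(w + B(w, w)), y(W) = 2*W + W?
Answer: 2046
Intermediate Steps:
y(W) = 3*W
D(w) = sqrt(4 + w) (D(w) = sqrt(w + 4) = sqrt(4 + w))
-195*u(D(6), y(-4)) - 294 = -585*(-4) - 294 = -195*(-12) - 294 = 2340 - 294 = 2046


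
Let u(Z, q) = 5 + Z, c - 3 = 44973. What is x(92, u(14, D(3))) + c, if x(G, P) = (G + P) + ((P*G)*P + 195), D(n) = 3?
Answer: 78494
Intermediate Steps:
c = 44976 (c = 3 + 44973 = 44976)
x(G, P) = 195 + G + P + G*P² (x(G, P) = (G + P) + ((G*P)*P + 195) = (G + P) + (G*P² + 195) = (G + P) + (195 + G*P²) = 195 + G + P + G*P²)
x(92, u(14, D(3))) + c = (195 + 92 + (5 + 14) + 92*(5 + 14)²) + 44976 = (195 + 92 + 19 + 92*19²) + 44976 = (195 + 92 + 19 + 92*361) + 44976 = (195 + 92 + 19 + 33212) + 44976 = 33518 + 44976 = 78494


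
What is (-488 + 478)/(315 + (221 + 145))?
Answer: -10/681 ≈ -0.014684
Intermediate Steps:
(-488 + 478)/(315 + (221 + 145)) = -10/(315 + 366) = -10/681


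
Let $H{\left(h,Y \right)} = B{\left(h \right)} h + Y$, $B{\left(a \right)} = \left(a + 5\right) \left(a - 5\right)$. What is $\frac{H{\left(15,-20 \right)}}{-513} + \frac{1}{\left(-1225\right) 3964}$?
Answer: $- \frac{14470582513}{2491076700} \approx -5.809$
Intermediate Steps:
$B{\left(a \right)} = \left(-5 + a\right) \left(5 + a\right)$ ($B{\left(a \right)} = \left(5 + a\right) \left(-5 + a\right) = \left(-5 + a\right) \left(5 + a\right)$)
$H{\left(h,Y \right)} = Y + h \left(-25 + h^{2}\right)$ ($H{\left(h,Y \right)} = \left(-25 + h^{2}\right) h + Y = h \left(-25 + h^{2}\right) + Y = Y + h \left(-25 + h^{2}\right)$)
$\frac{H{\left(15,-20 \right)}}{-513} + \frac{1}{\left(-1225\right) 3964} = \frac{-20 + 15 \left(-25 + 15^{2}\right)}{-513} + \frac{1}{\left(-1225\right) 3964} = \left(-20 + 15 \left(-25 + 225\right)\right) \left(- \frac{1}{513}\right) - \frac{1}{4855900} = \left(-20 + 15 \cdot 200\right) \left(- \frac{1}{513}\right) - \frac{1}{4855900} = \left(-20 + 3000\right) \left(- \frac{1}{513}\right) - \frac{1}{4855900} = 2980 \left(- \frac{1}{513}\right) - \frac{1}{4855900} = - \frac{2980}{513} - \frac{1}{4855900} = - \frac{14470582513}{2491076700}$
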